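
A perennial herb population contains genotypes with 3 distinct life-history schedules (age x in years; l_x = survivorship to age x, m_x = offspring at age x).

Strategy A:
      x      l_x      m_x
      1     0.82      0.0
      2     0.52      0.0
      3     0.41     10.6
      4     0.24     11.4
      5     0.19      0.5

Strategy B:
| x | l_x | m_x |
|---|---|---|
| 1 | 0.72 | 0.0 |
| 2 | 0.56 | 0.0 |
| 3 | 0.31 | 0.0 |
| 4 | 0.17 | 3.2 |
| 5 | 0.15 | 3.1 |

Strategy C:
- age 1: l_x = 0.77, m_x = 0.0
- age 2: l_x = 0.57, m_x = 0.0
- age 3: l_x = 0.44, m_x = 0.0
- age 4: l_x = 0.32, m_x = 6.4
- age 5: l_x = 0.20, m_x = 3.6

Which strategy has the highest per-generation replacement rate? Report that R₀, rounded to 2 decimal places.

7.18

Strategy A: R₀ = 0.82×0.0 + 0.52×0.0 + 0.41×10.6 + 0.24×11.4 + 0.19×0.5 = 7.1770
Strategy B: R₀ = 0.72×0.0 + 0.56×0.0 + 0.31×0.0 + 0.17×3.2 + 0.15×3.1 = 1.0090
Strategy C: R₀ = 0.77×0.0 + 0.57×0.0 + 0.44×0.0 + 0.32×6.4 + 0.20×3.6 = 2.7680
Highest R₀: strategy A with 7.1770.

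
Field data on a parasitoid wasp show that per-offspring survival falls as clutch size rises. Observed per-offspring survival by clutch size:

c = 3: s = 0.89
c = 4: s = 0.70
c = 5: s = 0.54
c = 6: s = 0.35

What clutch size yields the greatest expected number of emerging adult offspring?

4

Expected emerging adult offspring = c × s(c):
  c=3: 3 × 0.89 = 2.670
  c=4: 4 × 0.70 = 2.800
  c=5: 5 × 0.54 = 2.700
  c=6: 6 × 0.35 = 2.100
Maximum at c = 4 (2.800 emerging adult offspring).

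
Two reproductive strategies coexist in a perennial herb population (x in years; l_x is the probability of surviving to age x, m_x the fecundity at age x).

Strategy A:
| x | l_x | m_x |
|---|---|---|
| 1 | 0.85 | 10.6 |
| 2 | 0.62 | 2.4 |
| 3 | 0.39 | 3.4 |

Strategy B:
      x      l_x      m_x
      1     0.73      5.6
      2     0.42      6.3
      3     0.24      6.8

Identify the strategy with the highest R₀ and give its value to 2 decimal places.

Strategy A: R₀ = 0.85×10.6 + 0.62×2.4 + 0.39×3.4 = 11.8240
Strategy B: R₀ = 0.73×5.6 + 0.42×6.3 + 0.24×6.8 = 8.3660
Highest R₀: strategy A with 11.8240.

11.82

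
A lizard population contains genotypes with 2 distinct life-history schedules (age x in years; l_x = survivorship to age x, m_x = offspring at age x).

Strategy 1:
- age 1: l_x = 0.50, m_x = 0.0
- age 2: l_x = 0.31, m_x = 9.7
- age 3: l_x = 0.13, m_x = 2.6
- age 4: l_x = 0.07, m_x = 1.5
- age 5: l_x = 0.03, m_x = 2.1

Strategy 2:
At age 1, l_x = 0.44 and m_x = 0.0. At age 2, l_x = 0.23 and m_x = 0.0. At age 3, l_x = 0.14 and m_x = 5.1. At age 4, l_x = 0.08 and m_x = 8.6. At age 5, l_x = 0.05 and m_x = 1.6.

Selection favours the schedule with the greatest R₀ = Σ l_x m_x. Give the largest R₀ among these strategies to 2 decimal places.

3.51

Strategy 1: R₀ = 0.50×0.0 + 0.31×9.7 + 0.13×2.6 + 0.07×1.5 + 0.03×2.1 = 3.5130
Strategy 2: R₀ = 0.44×0.0 + 0.23×0.0 + 0.14×5.1 + 0.08×8.6 + 0.05×1.6 = 1.4820
Highest R₀: strategy 1 with 3.5130.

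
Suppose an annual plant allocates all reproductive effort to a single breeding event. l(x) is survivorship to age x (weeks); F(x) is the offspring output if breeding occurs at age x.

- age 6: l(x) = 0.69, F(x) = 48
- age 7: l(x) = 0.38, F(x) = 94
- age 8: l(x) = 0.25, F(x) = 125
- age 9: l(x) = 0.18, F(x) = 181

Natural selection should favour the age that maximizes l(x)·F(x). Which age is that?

Expected offspring if breeding at age x = l(x) × F(x):
  age 6: 0.69 × 48 = 33.120
  age 7: 0.38 × 94 = 35.720
  age 8: 0.25 × 125 = 31.250
  age 9: 0.18 × 181 = 32.580
Maximum at age 7 (35.720).

7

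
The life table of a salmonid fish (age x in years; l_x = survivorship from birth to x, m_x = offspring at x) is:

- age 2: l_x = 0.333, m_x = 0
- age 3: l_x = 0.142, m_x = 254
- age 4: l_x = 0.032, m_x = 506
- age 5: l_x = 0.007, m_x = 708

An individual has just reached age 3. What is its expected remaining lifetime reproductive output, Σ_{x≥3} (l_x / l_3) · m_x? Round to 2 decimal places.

l_3 = 0.142. Conditional survival from age 3 to x is l_x / l_3.
  x=3: (0.142/0.142) × 254 = 254.0000
  x=4: (0.032/0.142) × 506 = 114.0282
  x=5: (0.007/0.142) × 708 = 34.9014
Sum = 254.0000 + 114.0282 + 34.9014 = 402.9296

402.93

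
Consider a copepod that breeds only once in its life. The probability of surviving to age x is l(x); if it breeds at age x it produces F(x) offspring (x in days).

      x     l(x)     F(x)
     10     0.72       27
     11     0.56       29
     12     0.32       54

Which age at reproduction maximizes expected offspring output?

10

Expected offspring if breeding at age x = l(x) × F(x):
  age 10: 0.72 × 27 = 19.440
  age 11: 0.56 × 29 = 16.240
  age 12: 0.32 × 54 = 17.280
Maximum at age 10 (19.440).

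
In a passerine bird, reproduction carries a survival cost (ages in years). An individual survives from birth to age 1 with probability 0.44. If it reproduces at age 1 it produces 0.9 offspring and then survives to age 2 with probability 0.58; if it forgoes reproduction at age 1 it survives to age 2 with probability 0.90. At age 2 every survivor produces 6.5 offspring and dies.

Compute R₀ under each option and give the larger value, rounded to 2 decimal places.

2.57

breed at age 1: R₀ = 0.44 × (0.9 + 0.58 × 6.5) = 0.44 × 4.6700 = 2.0548
delay to age 2: R₀ = 0.44 × (0.90 × 6.5) = 0.44 × 5.8500 = 2.5740
Higher: delay to age 2 (2.5740).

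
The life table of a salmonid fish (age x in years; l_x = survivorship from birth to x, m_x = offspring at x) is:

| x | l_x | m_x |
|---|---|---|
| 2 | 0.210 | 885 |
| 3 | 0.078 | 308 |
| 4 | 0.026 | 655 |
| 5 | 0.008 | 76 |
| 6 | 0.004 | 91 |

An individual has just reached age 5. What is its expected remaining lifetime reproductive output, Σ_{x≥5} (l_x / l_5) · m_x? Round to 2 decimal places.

l_5 = 0.008. Conditional survival from age 5 to x is l_x / l_5.
  x=5: (0.008/0.008) × 76 = 76.0000
  x=6: (0.004/0.008) × 91 = 45.5000
Sum = 76.0000 + 45.5000 = 121.5000

121.50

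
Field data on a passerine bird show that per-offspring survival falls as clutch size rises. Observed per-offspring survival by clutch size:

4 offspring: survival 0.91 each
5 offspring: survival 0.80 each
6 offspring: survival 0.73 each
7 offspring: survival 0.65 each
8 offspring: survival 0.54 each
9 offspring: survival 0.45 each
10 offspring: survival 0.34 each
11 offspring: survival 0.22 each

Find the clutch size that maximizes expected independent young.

Expected independent young = c × s(c):
  c=4: 4 × 0.91 = 3.640
  c=5: 5 × 0.80 = 4.000
  c=6: 6 × 0.73 = 4.380
  c=7: 7 × 0.65 = 4.550
  c=8: 8 × 0.54 = 4.320
  c=9: 9 × 0.45 = 4.050
  c=10: 10 × 0.34 = 3.400
  c=11: 11 × 0.22 = 2.420
Maximum at c = 7 (4.550 independent young).

7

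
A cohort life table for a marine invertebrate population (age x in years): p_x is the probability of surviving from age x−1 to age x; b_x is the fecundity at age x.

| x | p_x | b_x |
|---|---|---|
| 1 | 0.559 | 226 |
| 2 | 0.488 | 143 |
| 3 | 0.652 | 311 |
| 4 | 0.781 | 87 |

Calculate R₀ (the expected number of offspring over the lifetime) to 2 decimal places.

232.74

Survivorship from birth: l_x = p_1·p_2·…·p_x.
  l_1 = 0.55900
  l_2 = 0.27279
  l_3 = 0.17786
  l_4 = 0.13891
R₀ = Σ l_x b_x:
  age 1: 0.55900 × 226 = 126.3340
  age 2: 0.27279 × 143 = 39.0090
  age 3: 0.17786 × 311 = 55.3145
  age 4: 0.13891 × 87 = 12.0852
R₀ = 126.3340 + 39.0090 + 55.3145 + 12.0852 = 232.7426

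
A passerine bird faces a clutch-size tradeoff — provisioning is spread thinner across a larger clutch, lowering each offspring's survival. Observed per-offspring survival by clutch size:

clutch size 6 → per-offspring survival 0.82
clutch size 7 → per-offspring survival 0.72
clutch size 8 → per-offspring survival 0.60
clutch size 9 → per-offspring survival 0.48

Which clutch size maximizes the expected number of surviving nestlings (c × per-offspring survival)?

Expected surviving nestlings = c × s(c):
  c=6: 6 × 0.82 = 4.920
  c=7: 7 × 0.72 = 5.040
  c=8: 8 × 0.60 = 4.800
  c=9: 9 × 0.48 = 4.320
Maximum at c = 7 (5.040 surviving nestlings).

7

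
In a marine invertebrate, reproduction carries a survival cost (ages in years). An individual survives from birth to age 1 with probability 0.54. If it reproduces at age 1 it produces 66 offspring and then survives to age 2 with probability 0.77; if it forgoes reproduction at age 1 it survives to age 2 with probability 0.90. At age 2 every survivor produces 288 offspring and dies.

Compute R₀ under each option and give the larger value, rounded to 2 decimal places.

breed at age 1: R₀ = 0.54 × (66 + 0.77 × 288) = 0.54 × 287.7600 = 155.3904
delay to age 2: R₀ = 0.54 × (0.90 × 288) = 0.54 × 259.2000 = 139.9680
Higher: breed at age 1 (155.3904).

155.39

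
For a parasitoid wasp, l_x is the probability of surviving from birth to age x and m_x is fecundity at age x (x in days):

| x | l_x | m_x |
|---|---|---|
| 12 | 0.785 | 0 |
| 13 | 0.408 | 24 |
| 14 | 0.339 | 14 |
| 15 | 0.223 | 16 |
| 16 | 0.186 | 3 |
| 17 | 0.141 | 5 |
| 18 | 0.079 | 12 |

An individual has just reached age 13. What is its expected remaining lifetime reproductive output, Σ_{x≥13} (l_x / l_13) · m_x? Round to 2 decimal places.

49.80

l_13 = 0.408. Conditional survival from age 13 to x is l_x / l_13.
  x=13: (0.408/0.408) × 24 = 24.0000
  x=14: (0.339/0.408) × 14 = 11.6324
  x=15: (0.223/0.408) × 16 = 8.7451
  x=16: (0.186/0.408) × 3 = 1.3676
  x=17: (0.141/0.408) × 5 = 1.7279
  x=18: (0.079/0.408) × 12 = 2.3235
Sum = 24.0000 + 11.6324 + 8.7451 + 1.3676 + 1.7279 + 2.3235 = 49.7966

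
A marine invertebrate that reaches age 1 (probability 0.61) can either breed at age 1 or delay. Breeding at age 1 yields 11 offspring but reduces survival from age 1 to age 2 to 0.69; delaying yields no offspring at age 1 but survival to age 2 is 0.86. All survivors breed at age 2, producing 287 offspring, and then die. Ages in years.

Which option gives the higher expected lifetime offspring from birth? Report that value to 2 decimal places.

breed at age 1: R₀ = 0.61 × (11 + 0.69 × 287) = 0.61 × 209.0300 = 127.5083
delay to age 2: R₀ = 0.61 × (0.86 × 287) = 0.61 × 246.8200 = 150.5602
Higher: delay to age 2 (150.5602).

150.56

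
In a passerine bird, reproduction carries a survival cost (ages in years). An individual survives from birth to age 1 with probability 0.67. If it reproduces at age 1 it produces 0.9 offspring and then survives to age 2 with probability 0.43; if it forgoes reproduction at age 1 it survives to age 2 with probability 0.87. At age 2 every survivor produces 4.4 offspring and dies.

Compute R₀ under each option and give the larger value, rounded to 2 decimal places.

breed at age 1: R₀ = 0.67 × (0.9 + 0.43 × 4.4) = 0.67 × 2.7920 = 1.8706
delay to age 2: R₀ = 0.67 × (0.87 × 4.4) = 0.67 × 3.8280 = 2.5648
Higher: delay to age 2 (2.5648).

2.56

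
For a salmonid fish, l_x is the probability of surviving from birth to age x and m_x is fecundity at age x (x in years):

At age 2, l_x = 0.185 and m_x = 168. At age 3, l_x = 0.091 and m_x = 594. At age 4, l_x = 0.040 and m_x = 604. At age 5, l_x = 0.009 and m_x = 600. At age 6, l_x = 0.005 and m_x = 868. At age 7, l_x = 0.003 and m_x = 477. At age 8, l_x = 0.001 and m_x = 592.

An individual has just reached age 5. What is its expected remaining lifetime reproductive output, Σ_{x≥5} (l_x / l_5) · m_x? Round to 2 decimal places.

1307.00

l_5 = 0.009. Conditional survival from age 5 to x is l_x / l_5.
  x=5: (0.009/0.009) × 600 = 600.0000
  x=6: (0.005/0.009) × 868 = 482.2222
  x=7: (0.003/0.009) × 477 = 159.0000
  x=8: (0.001/0.009) × 592 = 65.7778
Sum = 600.0000 + 482.2222 + 159.0000 + 65.7778 = 1307.0000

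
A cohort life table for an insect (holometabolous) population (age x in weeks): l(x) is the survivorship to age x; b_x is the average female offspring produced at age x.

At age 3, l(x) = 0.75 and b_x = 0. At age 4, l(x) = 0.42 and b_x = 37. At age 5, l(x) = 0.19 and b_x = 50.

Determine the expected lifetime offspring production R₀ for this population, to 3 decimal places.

R₀ = Σ l(x) b_x:
  age 3: 0.75 × 0 = 0.0000
  age 4: 0.42 × 37 = 15.5400
  age 5: 0.19 × 50 = 9.5000
R₀ = 0.0000 + 15.5400 + 9.5000 = 25.0400

25.040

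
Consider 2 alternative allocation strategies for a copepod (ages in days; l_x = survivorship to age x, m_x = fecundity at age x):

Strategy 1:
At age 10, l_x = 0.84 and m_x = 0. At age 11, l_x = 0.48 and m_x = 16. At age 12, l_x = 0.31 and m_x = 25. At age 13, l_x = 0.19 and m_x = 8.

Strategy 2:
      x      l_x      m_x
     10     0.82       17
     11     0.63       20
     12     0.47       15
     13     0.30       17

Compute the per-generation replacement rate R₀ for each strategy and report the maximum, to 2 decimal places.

38.69

Strategy 1: R₀ = 0.84×0 + 0.48×16 + 0.31×25 + 0.19×8 = 16.9500
Strategy 2: R₀ = 0.82×17 + 0.63×20 + 0.47×15 + 0.30×17 = 38.6900
Highest R₀: strategy 2 with 38.6900.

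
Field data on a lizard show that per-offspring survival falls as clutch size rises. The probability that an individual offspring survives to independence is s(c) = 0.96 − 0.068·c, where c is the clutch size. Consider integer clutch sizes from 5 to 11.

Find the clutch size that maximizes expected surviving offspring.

Expected surviving offspring = c × s(c):
  c=5: 5 × 0.620 = 3.100
  c=6: 6 × 0.552 = 3.312
  c=7: 7 × 0.484 = 3.388
  c=8: 8 × 0.416 = 3.328
  c=9: 9 × 0.348 = 3.132
  c=10: 10 × 0.280 = 2.800
  c=11: 11 × 0.212 = 2.332
Maximum at c = 7 (3.388 surviving offspring).

7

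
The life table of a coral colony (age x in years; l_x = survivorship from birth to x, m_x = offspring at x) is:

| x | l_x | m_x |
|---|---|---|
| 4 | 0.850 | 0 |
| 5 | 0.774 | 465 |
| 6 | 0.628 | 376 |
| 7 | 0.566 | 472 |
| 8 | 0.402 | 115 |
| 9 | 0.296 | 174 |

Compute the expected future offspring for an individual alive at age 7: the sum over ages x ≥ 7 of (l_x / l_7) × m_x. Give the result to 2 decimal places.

644.67

l_7 = 0.566. Conditional survival from age 7 to x is l_x / l_7.
  x=7: (0.566/0.566) × 472 = 472.0000
  x=8: (0.402/0.566) × 115 = 81.6784
  x=9: (0.296/0.566) × 174 = 90.9965
Sum = 472.0000 + 81.6784 + 90.9965 = 644.6749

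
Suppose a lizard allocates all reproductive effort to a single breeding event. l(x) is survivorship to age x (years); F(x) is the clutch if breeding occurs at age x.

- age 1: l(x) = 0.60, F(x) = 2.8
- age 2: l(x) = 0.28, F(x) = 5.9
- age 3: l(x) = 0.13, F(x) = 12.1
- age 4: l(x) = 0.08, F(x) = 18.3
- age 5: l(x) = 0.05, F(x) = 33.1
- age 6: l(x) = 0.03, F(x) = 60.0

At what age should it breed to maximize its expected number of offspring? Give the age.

6

Expected offspring if breeding at age x = l(x) × F(x):
  age 1: 0.60 × 2.8 = 1.680
  age 2: 0.28 × 5.9 = 1.652
  age 3: 0.13 × 12.1 = 1.573
  age 4: 0.08 × 18.3 = 1.464
  age 5: 0.05 × 33.1 = 1.655
  age 6: 0.03 × 60.0 = 1.800
Maximum at age 6 (1.800).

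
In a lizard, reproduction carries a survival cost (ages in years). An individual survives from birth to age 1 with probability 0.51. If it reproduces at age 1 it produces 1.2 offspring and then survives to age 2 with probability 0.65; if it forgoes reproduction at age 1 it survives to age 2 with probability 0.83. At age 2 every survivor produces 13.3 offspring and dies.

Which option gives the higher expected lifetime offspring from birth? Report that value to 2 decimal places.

5.63

breed at age 1: R₀ = 0.51 × (1.2 + 0.65 × 13.3) = 0.51 × 9.8450 = 5.0210
delay to age 2: R₀ = 0.51 × (0.83 × 13.3) = 0.51 × 11.0390 = 5.6299
Higher: delay to age 2 (5.6299).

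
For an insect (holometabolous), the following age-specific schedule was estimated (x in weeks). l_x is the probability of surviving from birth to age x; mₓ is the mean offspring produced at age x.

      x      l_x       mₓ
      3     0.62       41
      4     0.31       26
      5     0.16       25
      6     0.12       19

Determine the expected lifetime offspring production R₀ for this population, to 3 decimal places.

R₀ = Σ l_x mₓ:
  age 3: 0.62 × 41 = 25.4200
  age 4: 0.31 × 26 = 8.0600
  age 5: 0.16 × 25 = 4.0000
  age 6: 0.12 × 19 = 2.2800
R₀ = 25.4200 + 8.0600 + 4.0000 + 2.2800 = 39.7600

39.760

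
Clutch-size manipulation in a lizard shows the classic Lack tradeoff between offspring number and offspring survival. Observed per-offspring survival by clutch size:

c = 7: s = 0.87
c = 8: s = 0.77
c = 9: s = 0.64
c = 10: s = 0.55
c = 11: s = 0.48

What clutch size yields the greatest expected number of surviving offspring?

8

Expected surviving offspring = c × s(c):
  c=7: 7 × 0.87 = 6.090
  c=8: 8 × 0.77 = 6.160
  c=9: 9 × 0.64 = 5.760
  c=10: 10 × 0.55 = 5.500
  c=11: 11 × 0.48 = 5.280
Maximum at c = 8 (6.160 surviving offspring).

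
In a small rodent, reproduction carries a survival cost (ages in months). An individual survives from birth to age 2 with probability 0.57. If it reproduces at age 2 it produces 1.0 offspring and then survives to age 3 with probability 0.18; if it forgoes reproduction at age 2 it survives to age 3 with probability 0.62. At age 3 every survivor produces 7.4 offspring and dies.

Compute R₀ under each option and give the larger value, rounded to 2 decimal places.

breed at age 2: R₀ = 0.57 × (1.0 + 0.18 × 7.4) = 0.57 × 2.3320 = 1.3292
delay to age 3: R₀ = 0.57 × (0.62 × 7.4) = 0.57 × 4.5880 = 2.6152
Higher: delay to age 3 (2.6152).

2.62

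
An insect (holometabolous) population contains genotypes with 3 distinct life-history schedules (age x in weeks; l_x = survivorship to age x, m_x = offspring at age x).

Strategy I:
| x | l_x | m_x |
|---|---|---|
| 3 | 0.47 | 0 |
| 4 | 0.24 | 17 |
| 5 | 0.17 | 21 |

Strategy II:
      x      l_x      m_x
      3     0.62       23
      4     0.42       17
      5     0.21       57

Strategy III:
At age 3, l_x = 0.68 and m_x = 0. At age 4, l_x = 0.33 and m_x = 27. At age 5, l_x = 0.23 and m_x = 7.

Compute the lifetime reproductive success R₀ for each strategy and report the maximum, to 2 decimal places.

33.37

Strategy I: R₀ = 0.47×0 + 0.24×17 + 0.17×21 = 7.6500
Strategy II: R₀ = 0.62×23 + 0.42×17 + 0.21×57 = 33.3700
Strategy III: R₀ = 0.68×0 + 0.33×27 + 0.23×7 = 10.5200
Highest R₀: strategy II with 33.3700.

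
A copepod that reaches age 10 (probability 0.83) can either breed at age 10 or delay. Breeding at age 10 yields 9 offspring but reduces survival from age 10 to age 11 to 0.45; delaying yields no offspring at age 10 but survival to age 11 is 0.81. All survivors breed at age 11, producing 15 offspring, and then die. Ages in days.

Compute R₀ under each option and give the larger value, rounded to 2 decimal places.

breed at age 10: R₀ = 0.83 × (9 + 0.45 × 15) = 0.83 × 15.7500 = 13.0725
delay to age 11: R₀ = 0.83 × (0.81 × 15) = 0.83 × 12.1500 = 10.0845
Higher: breed at age 10 (13.0725).

13.07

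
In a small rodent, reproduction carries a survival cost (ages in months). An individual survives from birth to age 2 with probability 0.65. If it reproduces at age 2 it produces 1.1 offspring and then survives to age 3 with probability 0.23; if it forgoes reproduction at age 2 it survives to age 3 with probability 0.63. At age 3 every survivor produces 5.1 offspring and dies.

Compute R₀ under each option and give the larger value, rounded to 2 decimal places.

breed at age 2: R₀ = 0.65 × (1.1 + 0.23 × 5.1) = 0.65 × 2.2730 = 1.4775
delay to age 3: R₀ = 0.65 × (0.63 × 5.1) = 0.65 × 3.2130 = 2.0884
Higher: delay to age 3 (2.0884).

2.09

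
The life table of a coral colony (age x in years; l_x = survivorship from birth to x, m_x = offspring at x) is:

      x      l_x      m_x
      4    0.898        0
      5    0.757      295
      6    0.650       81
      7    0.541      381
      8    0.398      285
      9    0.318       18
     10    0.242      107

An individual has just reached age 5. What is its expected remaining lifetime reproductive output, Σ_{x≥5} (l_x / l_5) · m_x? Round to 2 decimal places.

l_5 = 0.757. Conditional survival from age 5 to x is l_x / l_5.
  x=5: (0.757/0.757) × 295 = 295.0000
  x=6: (0.650/0.757) × 81 = 69.5509
  x=7: (0.541/0.757) × 381 = 272.2867
  x=8: (0.398/0.757) × 285 = 149.8415
  x=9: (0.318/0.757) × 18 = 7.5614
  x=10: (0.242/0.757) × 107 = 34.2061
Sum = 295.0000 + 69.5509 + 272.2867 + 149.8415 + 7.5614 + 34.2061 = 828.4465

828.45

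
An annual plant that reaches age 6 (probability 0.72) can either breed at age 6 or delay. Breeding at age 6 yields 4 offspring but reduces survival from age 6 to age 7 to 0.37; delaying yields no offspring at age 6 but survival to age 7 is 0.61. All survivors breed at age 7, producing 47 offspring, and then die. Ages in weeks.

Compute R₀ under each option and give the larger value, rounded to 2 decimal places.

20.64

breed at age 6: R₀ = 0.72 × (4 + 0.37 × 47) = 0.72 × 21.3900 = 15.4008
delay to age 7: R₀ = 0.72 × (0.61 × 47) = 0.72 × 28.6700 = 20.6424
Higher: delay to age 7 (20.6424).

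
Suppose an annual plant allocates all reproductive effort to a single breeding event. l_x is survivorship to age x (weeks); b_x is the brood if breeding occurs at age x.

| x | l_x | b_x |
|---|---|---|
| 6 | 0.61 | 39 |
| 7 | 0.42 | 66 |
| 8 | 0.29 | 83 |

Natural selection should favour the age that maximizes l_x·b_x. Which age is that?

7

Expected offspring if breeding at age x = l_x × b_x:
  age 6: 0.61 × 39 = 23.790
  age 7: 0.42 × 66 = 27.720
  age 8: 0.29 × 83 = 24.070
Maximum at age 7 (27.720).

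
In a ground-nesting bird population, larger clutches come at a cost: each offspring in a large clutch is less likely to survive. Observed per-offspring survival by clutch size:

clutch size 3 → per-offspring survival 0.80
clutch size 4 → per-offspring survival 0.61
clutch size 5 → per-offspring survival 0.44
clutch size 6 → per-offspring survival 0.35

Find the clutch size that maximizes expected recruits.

4

Expected recruits = c × s(c):
  c=3: 3 × 0.80 = 2.400
  c=4: 4 × 0.61 = 2.440
  c=5: 5 × 0.44 = 2.200
  c=6: 6 × 0.35 = 2.100
Maximum at c = 4 (2.440 recruits).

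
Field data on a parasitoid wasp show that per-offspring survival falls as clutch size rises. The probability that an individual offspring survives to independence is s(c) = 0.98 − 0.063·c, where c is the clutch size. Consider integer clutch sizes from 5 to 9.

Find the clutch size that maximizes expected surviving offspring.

Expected surviving offspring = c × s(c):
  c=5: 5 × 0.665 = 3.325
  c=6: 6 × 0.602 = 3.612
  c=7: 7 × 0.539 = 3.773
  c=8: 8 × 0.476 = 3.808
  c=9: 9 × 0.413 = 3.717
Maximum at c = 8 (3.808 surviving offspring).

8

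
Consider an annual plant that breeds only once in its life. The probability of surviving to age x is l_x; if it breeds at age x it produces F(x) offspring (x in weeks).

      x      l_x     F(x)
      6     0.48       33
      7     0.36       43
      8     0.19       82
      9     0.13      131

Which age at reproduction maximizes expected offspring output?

Expected offspring if breeding at age x = l_x × F(x):
  age 6: 0.48 × 33 = 15.840
  age 7: 0.36 × 43 = 15.480
  age 8: 0.19 × 82 = 15.580
  age 9: 0.13 × 131 = 17.030
Maximum at age 9 (17.030).

9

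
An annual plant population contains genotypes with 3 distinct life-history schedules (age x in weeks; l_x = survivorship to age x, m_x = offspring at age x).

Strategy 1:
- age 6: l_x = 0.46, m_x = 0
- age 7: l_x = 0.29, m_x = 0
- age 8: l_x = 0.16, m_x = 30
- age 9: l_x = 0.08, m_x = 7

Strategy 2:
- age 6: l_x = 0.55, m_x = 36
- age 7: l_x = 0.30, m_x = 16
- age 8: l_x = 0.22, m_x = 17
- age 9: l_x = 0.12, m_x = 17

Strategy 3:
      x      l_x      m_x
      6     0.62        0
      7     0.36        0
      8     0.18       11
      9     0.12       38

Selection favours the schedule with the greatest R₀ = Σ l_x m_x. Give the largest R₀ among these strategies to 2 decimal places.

30.38

Strategy 1: R₀ = 0.46×0 + 0.29×0 + 0.16×30 + 0.08×7 = 5.3600
Strategy 2: R₀ = 0.55×36 + 0.30×16 + 0.22×17 + 0.12×17 = 30.3800
Strategy 3: R₀ = 0.62×0 + 0.36×0 + 0.18×11 + 0.12×38 = 6.5400
Highest R₀: strategy 2 with 30.3800.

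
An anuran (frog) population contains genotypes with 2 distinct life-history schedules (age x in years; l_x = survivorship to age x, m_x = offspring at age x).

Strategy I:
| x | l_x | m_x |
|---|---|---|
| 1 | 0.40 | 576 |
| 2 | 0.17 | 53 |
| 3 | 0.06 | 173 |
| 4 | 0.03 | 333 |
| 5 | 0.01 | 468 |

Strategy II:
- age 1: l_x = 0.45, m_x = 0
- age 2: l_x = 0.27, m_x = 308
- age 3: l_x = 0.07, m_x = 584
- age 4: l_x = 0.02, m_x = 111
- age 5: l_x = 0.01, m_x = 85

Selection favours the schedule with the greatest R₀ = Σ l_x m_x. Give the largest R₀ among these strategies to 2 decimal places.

264.46

Strategy I: R₀ = 0.40×576 + 0.17×53 + 0.06×173 + 0.03×333 + 0.01×468 = 264.4600
Strategy II: R₀ = 0.45×0 + 0.27×308 + 0.07×584 + 0.02×111 + 0.01×85 = 127.1100
Highest R₀: strategy I with 264.4600.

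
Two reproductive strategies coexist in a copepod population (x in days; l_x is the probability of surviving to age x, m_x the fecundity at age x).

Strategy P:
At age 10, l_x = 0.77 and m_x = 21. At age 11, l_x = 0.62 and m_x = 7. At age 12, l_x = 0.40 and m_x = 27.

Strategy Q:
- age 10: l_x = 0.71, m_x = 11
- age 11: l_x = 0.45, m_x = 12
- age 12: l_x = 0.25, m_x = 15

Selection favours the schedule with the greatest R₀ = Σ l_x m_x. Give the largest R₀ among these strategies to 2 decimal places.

Strategy P: R₀ = 0.77×21 + 0.62×7 + 0.40×27 = 31.3100
Strategy Q: R₀ = 0.71×11 + 0.45×12 + 0.25×15 = 16.9600
Highest R₀: strategy P with 31.3100.

31.31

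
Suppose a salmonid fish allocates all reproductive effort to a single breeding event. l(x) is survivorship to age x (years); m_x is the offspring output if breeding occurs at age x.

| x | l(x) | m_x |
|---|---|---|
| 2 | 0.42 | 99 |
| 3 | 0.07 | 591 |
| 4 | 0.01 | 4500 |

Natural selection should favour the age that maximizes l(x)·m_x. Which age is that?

Expected offspring if breeding at age x = l(x) × m_x:
  age 2: 0.42 × 99 = 41.580
  age 3: 0.07 × 591 = 41.370
  age 4: 0.01 × 4500 = 45.000
Maximum at age 4 (45.000).

4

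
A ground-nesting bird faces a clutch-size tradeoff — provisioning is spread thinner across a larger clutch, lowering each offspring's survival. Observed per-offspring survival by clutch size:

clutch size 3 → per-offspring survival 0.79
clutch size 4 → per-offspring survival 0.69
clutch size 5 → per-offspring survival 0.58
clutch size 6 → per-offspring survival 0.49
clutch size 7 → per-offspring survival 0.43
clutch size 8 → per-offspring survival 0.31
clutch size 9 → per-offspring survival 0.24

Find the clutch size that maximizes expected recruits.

Expected recruits = c × s(c):
  c=3: 3 × 0.79 = 2.370
  c=4: 4 × 0.69 = 2.760
  c=5: 5 × 0.58 = 2.900
  c=6: 6 × 0.49 = 2.940
  c=7: 7 × 0.43 = 3.010
  c=8: 8 × 0.31 = 2.480
  c=9: 9 × 0.24 = 2.160
Maximum at c = 7 (3.010 recruits).

7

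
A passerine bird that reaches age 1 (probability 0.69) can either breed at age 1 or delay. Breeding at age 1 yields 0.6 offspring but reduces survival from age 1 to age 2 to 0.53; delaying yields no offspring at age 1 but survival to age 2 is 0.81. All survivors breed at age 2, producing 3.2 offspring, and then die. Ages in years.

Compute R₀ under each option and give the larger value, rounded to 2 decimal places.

1.79

breed at age 1: R₀ = 0.69 × (0.6 + 0.53 × 3.2) = 0.69 × 2.2960 = 1.5842
delay to age 2: R₀ = 0.69 × (0.81 × 3.2) = 0.69 × 2.5920 = 1.7885
Higher: delay to age 2 (1.7885).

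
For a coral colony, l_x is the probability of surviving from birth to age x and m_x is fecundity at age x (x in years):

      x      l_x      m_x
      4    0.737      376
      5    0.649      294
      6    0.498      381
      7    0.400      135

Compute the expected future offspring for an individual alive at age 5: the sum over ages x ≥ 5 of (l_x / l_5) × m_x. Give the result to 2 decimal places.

l_5 = 0.649. Conditional survival from age 5 to x is l_x / l_5.
  x=5: (0.649/0.649) × 294 = 294.0000
  x=6: (0.498/0.649) × 381 = 292.3544
  x=7: (0.400/0.649) × 135 = 83.2049
Sum = 294.0000 + 292.3544 + 83.2049 = 669.5593

669.56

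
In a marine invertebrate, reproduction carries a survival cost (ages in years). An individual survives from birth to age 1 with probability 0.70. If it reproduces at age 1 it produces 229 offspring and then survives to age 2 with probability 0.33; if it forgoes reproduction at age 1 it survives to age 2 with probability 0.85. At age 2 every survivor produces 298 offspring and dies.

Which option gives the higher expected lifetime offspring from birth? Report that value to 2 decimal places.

229.14

breed at age 1: R₀ = 0.70 × (229 + 0.33 × 298) = 0.70 × 327.3400 = 229.1380
delay to age 2: R₀ = 0.70 × (0.85 × 298) = 0.70 × 253.3000 = 177.3100
Higher: breed at age 1 (229.1380).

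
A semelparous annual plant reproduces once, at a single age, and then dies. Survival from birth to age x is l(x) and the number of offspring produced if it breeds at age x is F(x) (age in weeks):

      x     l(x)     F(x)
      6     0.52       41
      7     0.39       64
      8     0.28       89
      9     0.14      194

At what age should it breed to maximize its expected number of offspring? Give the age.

Expected offspring if breeding at age x = l(x) × F(x):
  age 6: 0.52 × 41 = 21.320
  age 7: 0.39 × 64 = 24.960
  age 8: 0.28 × 89 = 24.920
  age 9: 0.14 × 194 = 27.160
Maximum at age 9 (27.160).

9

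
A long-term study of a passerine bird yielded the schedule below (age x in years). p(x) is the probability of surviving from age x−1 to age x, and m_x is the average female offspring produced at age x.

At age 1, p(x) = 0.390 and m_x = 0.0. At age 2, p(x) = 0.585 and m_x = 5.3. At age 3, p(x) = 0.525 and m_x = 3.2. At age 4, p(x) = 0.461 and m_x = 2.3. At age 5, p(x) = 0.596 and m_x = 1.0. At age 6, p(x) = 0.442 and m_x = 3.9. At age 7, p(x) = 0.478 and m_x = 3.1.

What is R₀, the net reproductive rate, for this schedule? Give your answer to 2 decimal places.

1.83

Survivorship from birth: l_x = p_1·p_2·…·p_x.
  l_1 = 0.39000
  l_2 = 0.22815
  l_3 = 0.11978
  l_4 = 0.05522
  l_5 = 0.03291
  l_6 = 0.01455
  l_7 = 0.00695
R₀ = Σ l_x m_x:
  age 1: 0.39000 × 0.0 = 0.0000
  age 2: 0.22815 × 5.3 = 1.2092
  age 3: 0.11978 × 3.2 = 0.3833
  age 4: 0.05522 × 2.3 = 0.1270
  age 5: 0.03291 × 1.0 = 0.0329
  age 6: 0.01455 × 3.9 = 0.0567
  age 7: 0.00695 × 3.1 = 0.0215
R₀ = 0.0000 + 1.2092 + 0.3833 + 0.1270 + 0.0329 + 0.0567 + 0.0215 = 1.8307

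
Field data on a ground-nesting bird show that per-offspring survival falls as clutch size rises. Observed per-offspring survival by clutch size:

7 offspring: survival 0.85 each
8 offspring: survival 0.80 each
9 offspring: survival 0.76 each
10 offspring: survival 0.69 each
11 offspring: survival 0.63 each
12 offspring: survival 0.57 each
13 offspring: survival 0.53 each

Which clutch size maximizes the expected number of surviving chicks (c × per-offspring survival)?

11

Expected surviving chicks = c × s(c):
  c=7: 7 × 0.85 = 5.950
  c=8: 8 × 0.80 = 6.400
  c=9: 9 × 0.76 = 6.840
  c=10: 10 × 0.69 = 6.900
  c=11: 11 × 0.63 = 6.930
  c=12: 12 × 0.57 = 6.840
  c=13: 13 × 0.53 = 6.890
Maximum at c = 11 (6.930 surviving chicks).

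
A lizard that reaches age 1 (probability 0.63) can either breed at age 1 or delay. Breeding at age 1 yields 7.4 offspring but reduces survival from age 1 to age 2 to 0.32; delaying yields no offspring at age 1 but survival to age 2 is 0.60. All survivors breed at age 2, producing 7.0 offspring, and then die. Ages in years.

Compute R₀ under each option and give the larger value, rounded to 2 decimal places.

6.07

breed at age 1: R₀ = 0.63 × (7.4 + 0.32 × 7.0) = 0.63 × 9.6400 = 6.0732
delay to age 2: R₀ = 0.63 × (0.60 × 7.0) = 0.63 × 4.2000 = 2.6460
Higher: breed at age 1 (6.0732).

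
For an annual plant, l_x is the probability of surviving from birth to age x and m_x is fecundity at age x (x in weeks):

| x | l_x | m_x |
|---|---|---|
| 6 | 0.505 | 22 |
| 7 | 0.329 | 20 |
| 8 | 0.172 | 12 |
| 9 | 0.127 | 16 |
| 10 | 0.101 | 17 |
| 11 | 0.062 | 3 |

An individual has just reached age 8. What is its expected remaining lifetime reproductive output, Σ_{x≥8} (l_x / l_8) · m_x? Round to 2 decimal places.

34.88

l_8 = 0.172. Conditional survival from age 8 to x is l_x / l_8.
  x=8: (0.172/0.172) × 12 = 12.0000
  x=9: (0.127/0.172) × 16 = 11.8140
  x=10: (0.101/0.172) × 17 = 9.9826
  x=11: (0.062/0.172) × 3 = 1.0814
Sum = 12.0000 + 11.8140 + 9.9826 + 1.0814 = 34.8779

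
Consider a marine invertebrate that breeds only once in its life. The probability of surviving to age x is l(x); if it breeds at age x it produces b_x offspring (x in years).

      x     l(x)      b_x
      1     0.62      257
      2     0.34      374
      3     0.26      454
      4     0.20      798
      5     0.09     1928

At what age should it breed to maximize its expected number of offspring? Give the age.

5

Expected offspring if breeding at age x = l(x) × b_x:
  age 1: 0.62 × 257 = 159.340
  age 2: 0.34 × 374 = 127.160
  age 3: 0.26 × 454 = 118.040
  age 4: 0.20 × 798 = 159.600
  age 5: 0.09 × 1928 = 173.520
Maximum at age 5 (173.520).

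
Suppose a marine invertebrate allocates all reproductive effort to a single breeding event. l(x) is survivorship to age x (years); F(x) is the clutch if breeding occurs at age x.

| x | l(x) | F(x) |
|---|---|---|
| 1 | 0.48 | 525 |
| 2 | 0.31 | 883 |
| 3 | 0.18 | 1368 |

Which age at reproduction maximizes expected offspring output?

Expected offspring if breeding at age x = l(x) × F(x):
  age 1: 0.48 × 525 = 252.000
  age 2: 0.31 × 883 = 273.730
  age 3: 0.18 × 1368 = 246.240
Maximum at age 2 (273.730).

2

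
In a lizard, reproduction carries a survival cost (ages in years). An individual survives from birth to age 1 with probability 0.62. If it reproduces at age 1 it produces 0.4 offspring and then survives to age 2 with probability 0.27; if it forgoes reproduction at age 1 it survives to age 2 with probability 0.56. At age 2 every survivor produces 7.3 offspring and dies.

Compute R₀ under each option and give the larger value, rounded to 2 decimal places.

2.53

breed at age 1: R₀ = 0.62 × (0.4 + 0.27 × 7.3) = 0.62 × 2.3710 = 1.4700
delay to age 2: R₀ = 0.62 × (0.56 × 7.3) = 0.62 × 4.0880 = 2.5346
Higher: delay to age 2 (2.5346).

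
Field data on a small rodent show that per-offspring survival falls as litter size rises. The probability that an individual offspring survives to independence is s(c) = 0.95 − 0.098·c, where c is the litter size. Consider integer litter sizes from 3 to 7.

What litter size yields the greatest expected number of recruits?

Expected recruits = c × s(c):
  c=3: 3 × 0.656 = 1.968
  c=4: 4 × 0.558 = 2.232
  c=5: 5 × 0.460 = 2.300
  c=6: 6 × 0.362 = 2.172
  c=7: 7 × 0.264 = 1.848
Maximum at c = 5 (2.300 recruits).

5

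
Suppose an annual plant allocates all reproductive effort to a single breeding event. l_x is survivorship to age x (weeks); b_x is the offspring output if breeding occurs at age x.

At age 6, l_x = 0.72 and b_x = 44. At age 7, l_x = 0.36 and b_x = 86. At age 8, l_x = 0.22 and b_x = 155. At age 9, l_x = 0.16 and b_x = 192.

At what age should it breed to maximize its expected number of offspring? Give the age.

8

Expected offspring if breeding at age x = l_x × b_x:
  age 6: 0.72 × 44 = 31.680
  age 7: 0.36 × 86 = 30.960
  age 8: 0.22 × 155 = 34.100
  age 9: 0.16 × 192 = 30.720
Maximum at age 8 (34.100).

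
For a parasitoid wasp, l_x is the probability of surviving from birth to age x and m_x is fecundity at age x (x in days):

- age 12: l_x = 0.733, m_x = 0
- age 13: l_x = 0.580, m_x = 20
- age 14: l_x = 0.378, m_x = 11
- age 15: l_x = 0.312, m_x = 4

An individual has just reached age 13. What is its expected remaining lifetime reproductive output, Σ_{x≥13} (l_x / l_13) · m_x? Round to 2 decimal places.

l_13 = 0.580. Conditional survival from age 13 to x is l_x / l_13.
  x=13: (0.580/0.580) × 20 = 20.0000
  x=14: (0.378/0.580) × 11 = 7.1690
  x=15: (0.312/0.580) × 4 = 2.1517
Sum = 20.0000 + 7.1690 + 2.1517 = 29.3207

29.32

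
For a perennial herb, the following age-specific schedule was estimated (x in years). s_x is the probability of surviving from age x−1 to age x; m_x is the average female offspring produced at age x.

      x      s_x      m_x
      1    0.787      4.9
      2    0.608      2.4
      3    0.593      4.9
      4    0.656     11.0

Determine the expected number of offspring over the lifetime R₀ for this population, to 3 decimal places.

Survivorship from birth: l_x = s_1·s_2·…·s_x.
  l_1 = 0.78700
  l_2 = 0.47850
  l_3 = 0.28375
  l_4 = 0.18614
R₀ = Σ l_x m_x:
  age 1: 0.78700 × 4.9 = 3.8563
  age 2: 0.47850 × 2.4 = 1.1484
  age 3: 0.28375 × 4.9 = 1.3904
  age 4: 0.18614 × 11.0 = 2.0475
R₀ = 3.8563 + 1.1484 + 1.3904 + 2.0475 = 8.4426

8.443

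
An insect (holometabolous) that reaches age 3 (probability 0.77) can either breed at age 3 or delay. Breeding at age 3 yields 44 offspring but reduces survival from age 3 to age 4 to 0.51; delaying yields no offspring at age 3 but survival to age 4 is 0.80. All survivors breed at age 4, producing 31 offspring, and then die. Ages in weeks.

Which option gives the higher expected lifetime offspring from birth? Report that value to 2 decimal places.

46.05

breed at age 3: R₀ = 0.77 × (44 + 0.51 × 31) = 0.77 × 59.8100 = 46.0537
delay to age 4: R₀ = 0.77 × (0.80 × 31) = 0.77 × 24.8000 = 19.0960
Higher: breed at age 3 (46.0537).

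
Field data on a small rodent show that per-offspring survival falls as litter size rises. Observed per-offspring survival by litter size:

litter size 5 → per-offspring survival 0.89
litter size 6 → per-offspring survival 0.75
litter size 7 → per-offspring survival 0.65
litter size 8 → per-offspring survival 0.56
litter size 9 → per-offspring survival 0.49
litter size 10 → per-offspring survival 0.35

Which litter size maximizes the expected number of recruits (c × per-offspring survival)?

Expected recruits = c × s(c):
  c=5: 5 × 0.89 = 4.450
  c=6: 6 × 0.75 = 4.500
  c=7: 7 × 0.65 = 4.550
  c=8: 8 × 0.56 = 4.480
  c=9: 9 × 0.49 = 4.410
  c=10: 10 × 0.35 = 3.500
Maximum at c = 7 (4.550 recruits).

7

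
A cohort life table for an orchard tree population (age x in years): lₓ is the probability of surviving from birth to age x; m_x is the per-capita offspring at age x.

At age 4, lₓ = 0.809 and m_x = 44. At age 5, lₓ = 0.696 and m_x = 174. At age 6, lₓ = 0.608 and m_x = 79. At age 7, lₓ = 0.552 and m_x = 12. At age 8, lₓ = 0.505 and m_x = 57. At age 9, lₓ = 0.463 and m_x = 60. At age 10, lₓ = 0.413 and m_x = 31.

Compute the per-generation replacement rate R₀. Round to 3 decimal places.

280.724

R₀ = Σ lₓ m_x:
  age 4: 0.809 × 44 = 35.5960
  age 5: 0.696 × 174 = 121.1040
  age 6: 0.608 × 79 = 48.0320
  age 7: 0.552 × 12 = 6.6240
  age 8: 0.505 × 57 = 28.7850
  age 9: 0.463 × 60 = 27.7800
  age 10: 0.413 × 31 = 12.8030
R₀ = 35.5960 + 121.1040 + 48.0320 + 6.6240 + 28.7850 + 27.7800 + 12.8030 = 280.7240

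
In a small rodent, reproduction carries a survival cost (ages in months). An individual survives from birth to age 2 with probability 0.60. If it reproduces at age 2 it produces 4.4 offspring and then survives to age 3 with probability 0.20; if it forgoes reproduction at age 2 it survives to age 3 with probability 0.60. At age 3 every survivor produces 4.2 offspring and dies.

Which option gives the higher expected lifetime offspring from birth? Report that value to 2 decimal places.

breed at age 2: R₀ = 0.60 × (4.4 + 0.20 × 4.2) = 0.60 × 5.2400 = 3.1440
delay to age 3: R₀ = 0.60 × (0.60 × 4.2) = 0.60 × 2.5200 = 1.5120
Higher: breed at age 2 (3.1440).

3.14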